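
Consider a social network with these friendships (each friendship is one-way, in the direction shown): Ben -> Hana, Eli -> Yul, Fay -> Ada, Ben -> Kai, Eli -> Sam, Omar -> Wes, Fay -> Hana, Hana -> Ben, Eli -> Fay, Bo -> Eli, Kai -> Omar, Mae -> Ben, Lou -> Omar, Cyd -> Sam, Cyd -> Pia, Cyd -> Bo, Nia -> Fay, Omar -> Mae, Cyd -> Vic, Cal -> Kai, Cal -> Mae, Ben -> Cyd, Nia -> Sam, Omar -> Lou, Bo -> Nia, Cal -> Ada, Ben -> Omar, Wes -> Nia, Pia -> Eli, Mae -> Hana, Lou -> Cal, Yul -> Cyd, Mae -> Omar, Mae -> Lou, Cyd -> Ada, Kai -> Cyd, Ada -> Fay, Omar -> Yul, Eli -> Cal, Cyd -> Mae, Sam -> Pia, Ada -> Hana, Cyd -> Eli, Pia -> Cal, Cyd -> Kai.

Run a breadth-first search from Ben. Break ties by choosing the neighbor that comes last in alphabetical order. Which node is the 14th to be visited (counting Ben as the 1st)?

Bo

Visit Ben; enqueue Omar, Kai, Hana, Cyd → queue [Omar, Kai, Hana, Cyd]
Visit Omar; enqueue Yul, Wes, Mae, Lou → queue [Kai, Hana, Cyd, Yul, Wes, Mae, Lou]
Visit Kai → queue [Hana, Cyd, Yul, Wes, Mae, Lou]
Visit Hana → queue [Cyd, Yul, Wes, Mae, Lou]
Visit Cyd; enqueue Vic, Sam, Pia, Eli, Bo, Ada → queue [Yul, Wes, Mae, Lou, Vic, Sam, Pia, Eli, Bo, Ada]
Visit Yul → queue [Wes, Mae, Lou, Vic, Sam, Pia, Eli, Bo, Ada]
Visit Wes; enqueue Nia → queue [Mae, Lou, Vic, Sam, Pia, Eli, Bo, Ada, Nia]
Visit Mae → queue [Lou, Vic, Sam, Pia, Eli, Bo, Ada, Nia]
Visit Lou; enqueue Cal → queue [Vic, Sam, Pia, Eli, Bo, Ada, Nia, Cal]
Visit Vic → queue [Sam, Pia, Eli, Bo, Ada, Nia, Cal]
Visit Sam → queue [Pia, Eli, Bo, Ada, Nia, Cal]
Visit Pia → queue [Eli, Bo, Ada, Nia, Cal]
Visit Eli; enqueue Fay → queue [Bo, Ada, Nia, Cal, Fay]
Visit Bo → queue [Ada, Nia, Cal, Fay]
Visit Ada → queue [Nia, Cal, Fay]
Visit Nia → queue [Cal, Fay]
Visit Cal → queue [Fay]
Visit Fay → queue []

Visit order: Ben, Omar, Kai, Hana, Cyd, Yul, Wes, Mae, Lou, Vic, Sam, Pia, Eli, Bo, Ada, Nia, Cal, Fay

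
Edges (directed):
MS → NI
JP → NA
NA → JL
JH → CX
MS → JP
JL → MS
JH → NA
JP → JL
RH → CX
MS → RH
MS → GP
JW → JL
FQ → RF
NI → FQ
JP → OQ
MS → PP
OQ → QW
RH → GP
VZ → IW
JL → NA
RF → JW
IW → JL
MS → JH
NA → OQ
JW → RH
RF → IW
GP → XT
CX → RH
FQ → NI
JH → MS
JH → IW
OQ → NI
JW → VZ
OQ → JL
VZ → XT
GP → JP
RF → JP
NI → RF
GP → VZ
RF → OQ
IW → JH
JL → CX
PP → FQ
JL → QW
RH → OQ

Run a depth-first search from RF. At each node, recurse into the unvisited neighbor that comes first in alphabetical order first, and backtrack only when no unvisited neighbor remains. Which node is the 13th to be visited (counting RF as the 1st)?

Visit RF
RF → IW
IW → JH
JH → CX
CX → RH
RH → GP
GP → JP
JP → JL
JL → MS
MS → NI
NI → FQ
MS → PP
JL → NA
NA → OQ
OQ → QW
GP → VZ
VZ → XT
RF → JW

Visit order: RF, IW, JH, CX, RH, GP, JP, JL, MS, NI, FQ, PP, NA, OQ, QW, VZ, XT, JW

NA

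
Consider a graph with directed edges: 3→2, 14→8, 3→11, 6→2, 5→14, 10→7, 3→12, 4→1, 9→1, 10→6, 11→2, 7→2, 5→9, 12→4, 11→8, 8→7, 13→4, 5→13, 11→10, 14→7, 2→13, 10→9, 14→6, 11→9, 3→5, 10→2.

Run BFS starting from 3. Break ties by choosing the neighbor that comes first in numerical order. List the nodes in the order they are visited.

3, 2, 5, 11, 12, 13, 9, 14, 8, 10, 4, 1, 6, 7

Visit 3; enqueue 2, 5, 11, 12 → queue [2, 5, 11, 12]
Visit 2; enqueue 13 → queue [5, 11, 12, 13]
Visit 5; enqueue 9, 14 → queue [11, 12, 13, 9, 14]
Visit 11; enqueue 8, 10 → queue [12, 13, 9, 14, 8, 10]
Visit 12; enqueue 4 → queue [13, 9, 14, 8, 10, 4]
Visit 13 → queue [9, 14, 8, 10, 4]
Visit 9; enqueue 1 → queue [14, 8, 10, 4, 1]
Visit 14; enqueue 6, 7 → queue [8, 10, 4, 1, 6, 7]
Visit 8 → queue [10, 4, 1, 6, 7]
Visit 10 → queue [4, 1, 6, 7]
Visit 4 → queue [1, 6, 7]
Visit 1 → queue [6, 7]
Visit 6 → queue [7]
Visit 7 → queue []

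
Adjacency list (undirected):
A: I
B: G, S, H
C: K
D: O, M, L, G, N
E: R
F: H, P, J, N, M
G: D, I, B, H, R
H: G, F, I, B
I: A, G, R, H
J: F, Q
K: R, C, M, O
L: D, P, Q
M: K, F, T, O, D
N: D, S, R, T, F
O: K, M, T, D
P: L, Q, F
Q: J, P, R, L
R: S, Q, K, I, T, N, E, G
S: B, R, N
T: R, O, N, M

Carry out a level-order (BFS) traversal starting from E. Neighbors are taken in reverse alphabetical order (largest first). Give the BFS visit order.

Visit E; enqueue R → queue [R]
Visit R; enqueue T, S, Q, N, K, I, G → queue [T, S, Q, N, K, I, G]
Visit T; enqueue O, M → queue [S, Q, N, K, I, G, O, M]
Visit S; enqueue B → queue [Q, N, K, I, G, O, M, B]
Visit Q; enqueue P, L, J → queue [N, K, I, G, O, M, B, P, L, J]
Visit N; enqueue F, D → queue [K, I, G, O, M, B, P, L, J, F, D]
Visit K; enqueue C → queue [I, G, O, M, B, P, L, J, F, D, C]
Visit I; enqueue H, A → queue [G, O, M, B, P, L, J, F, D, C, H, A]
Visit G → queue [O, M, B, P, L, J, F, D, C, H, A]
Visit O → queue [M, B, P, L, J, F, D, C, H, A]
Visit M → queue [B, P, L, J, F, D, C, H, A]
Visit B → queue [P, L, J, F, D, C, H, A]
Visit P → queue [L, J, F, D, C, H, A]
Visit L → queue [J, F, D, C, H, A]
Visit J → queue [F, D, C, H, A]
Visit F → queue [D, C, H, A]
Visit D → queue [C, H, A]
Visit C → queue [H, A]
Visit H → queue [A]
Visit A → queue []

E, R, T, S, Q, N, K, I, G, O, M, B, P, L, J, F, D, C, H, A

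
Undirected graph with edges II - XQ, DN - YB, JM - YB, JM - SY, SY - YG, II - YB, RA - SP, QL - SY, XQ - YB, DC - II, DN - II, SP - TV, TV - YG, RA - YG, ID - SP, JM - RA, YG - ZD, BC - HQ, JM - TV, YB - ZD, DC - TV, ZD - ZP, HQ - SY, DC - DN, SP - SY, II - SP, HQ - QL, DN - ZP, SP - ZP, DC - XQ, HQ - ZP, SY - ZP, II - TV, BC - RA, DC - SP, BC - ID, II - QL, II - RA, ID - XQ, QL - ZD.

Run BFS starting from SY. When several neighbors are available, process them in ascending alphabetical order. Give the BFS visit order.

Visit SY; enqueue HQ, JM, QL, SP, YG, ZP → queue [HQ, JM, QL, SP, YG, ZP]
Visit HQ; enqueue BC → queue [JM, QL, SP, YG, ZP, BC]
Visit JM; enqueue RA, TV, YB → queue [QL, SP, YG, ZP, BC, RA, TV, YB]
Visit QL; enqueue II, ZD → queue [SP, YG, ZP, BC, RA, TV, YB, II, ZD]
Visit SP; enqueue DC, ID → queue [YG, ZP, BC, RA, TV, YB, II, ZD, DC, ID]
Visit YG → queue [ZP, BC, RA, TV, YB, II, ZD, DC, ID]
Visit ZP; enqueue DN → queue [BC, RA, TV, YB, II, ZD, DC, ID, DN]
Visit BC → queue [RA, TV, YB, II, ZD, DC, ID, DN]
Visit RA → queue [TV, YB, II, ZD, DC, ID, DN]
Visit TV → queue [YB, II, ZD, DC, ID, DN]
Visit YB; enqueue XQ → queue [II, ZD, DC, ID, DN, XQ]
Visit II → queue [ZD, DC, ID, DN, XQ]
Visit ZD → queue [DC, ID, DN, XQ]
Visit DC → queue [ID, DN, XQ]
Visit ID → queue [DN, XQ]
Visit DN → queue [XQ]
Visit XQ → queue []

SY → HQ → JM → QL → SP → YG → ZP → BC → RA → TV → YB → II → ZD → DC → ID → DN → XQ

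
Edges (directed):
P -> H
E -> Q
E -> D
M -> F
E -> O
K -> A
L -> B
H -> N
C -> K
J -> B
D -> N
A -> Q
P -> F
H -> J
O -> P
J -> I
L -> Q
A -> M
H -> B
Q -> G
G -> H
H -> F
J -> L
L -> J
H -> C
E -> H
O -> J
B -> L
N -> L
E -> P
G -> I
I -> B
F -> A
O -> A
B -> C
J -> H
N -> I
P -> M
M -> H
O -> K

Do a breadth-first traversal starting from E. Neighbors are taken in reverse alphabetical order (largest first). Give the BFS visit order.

E → Q → P → O → H → D → G → M → F → K → J → A → N → C → B → I → L

Visit E; enqueue Q, P, O, H, D → queue [Q, P, O, H, D]
Visit Q; enqueue G → queue [P, O, H, D, G]
Visit P; enqueue M, F → queue [O, H, D, G, M, F]
Visit O; enqueue K, J, A → queue [H, D, G, M, F, K, J, A]
Visit H; enqueue N, C, B → queue [D, G, M, F, K, J, A, N, C, B]
Visit D → queue [G, M, F, K, J, A, N, C, B]
Visit G; enqueue I → queue [M, F, K, J, A, N, C, B, I]
Visit M → queue [F, K, J, A, N, C, B, I]
Visit F → queue [K, J, A, N, C, B, I]
Visit K → queue [J, A, N, C, B, I]
Visit J; enqueue L → queue [A, N, C, B, I, L]
Visit A → queue [N, C, B, I, L]
Visit N → queue [C, B, I, L]
Visit C → queue [B, I, L]
Visit B → queue [I, L]
Visit I → queue [L]
Visit L → queue []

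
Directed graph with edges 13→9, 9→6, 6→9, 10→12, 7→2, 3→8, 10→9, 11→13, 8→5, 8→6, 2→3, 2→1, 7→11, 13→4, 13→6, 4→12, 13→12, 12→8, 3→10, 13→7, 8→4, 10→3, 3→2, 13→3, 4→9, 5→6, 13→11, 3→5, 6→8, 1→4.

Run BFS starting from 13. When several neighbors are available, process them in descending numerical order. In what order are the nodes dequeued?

13, 12, 11, 9, 7, 6, 4, 3, 8, 2, 10, 5, 1

Visit 13; enqueue 12, 11, 9, 7, 6, 4, 3 → queue [12, 11, 9, 7, 6, 4, 3]
Visit 12; enqueue 8 → queue [11, 9, 7, 6, 4, 3, 8]
Visit 11 → queue [9, 7, 6, 4, 3, 8]
Visit 9 → queue [7, 6, 4, 3, 8]
Visit 7; enqueue 2 → queue [6, 4, 3, 8, 2]
Visit 6 → queue [4, 3, 8, 2]
Visit 4 → queue [3, 8, 2]
Visit 3; enqueue 10, 5 → queue [8, 2, 10, 5]
Visit 8 → queue [2, 10, 5]
Visit 2; enqueue 1 → queue [10, 5, 1]
Visit 10 → queue [5, 1]
Visit 5 → queue [1]
Visit 1 → queue []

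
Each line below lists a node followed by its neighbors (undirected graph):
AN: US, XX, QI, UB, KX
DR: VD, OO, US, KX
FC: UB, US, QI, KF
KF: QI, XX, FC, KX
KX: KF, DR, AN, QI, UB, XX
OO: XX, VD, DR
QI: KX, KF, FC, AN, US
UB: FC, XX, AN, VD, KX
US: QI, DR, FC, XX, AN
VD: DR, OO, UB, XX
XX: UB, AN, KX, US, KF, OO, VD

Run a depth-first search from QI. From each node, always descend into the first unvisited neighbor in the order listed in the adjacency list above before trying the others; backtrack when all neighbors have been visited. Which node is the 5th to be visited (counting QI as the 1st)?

Visit QI
QI → KX
KX → KF
KF → XX
XX → UB
UB → FC
FC → US
US → DR
DR → VD
VD → OO
US → AN

Visit order: QI, KX, KF, XX, UB, FC, US, DR, VD, OO, AN

UB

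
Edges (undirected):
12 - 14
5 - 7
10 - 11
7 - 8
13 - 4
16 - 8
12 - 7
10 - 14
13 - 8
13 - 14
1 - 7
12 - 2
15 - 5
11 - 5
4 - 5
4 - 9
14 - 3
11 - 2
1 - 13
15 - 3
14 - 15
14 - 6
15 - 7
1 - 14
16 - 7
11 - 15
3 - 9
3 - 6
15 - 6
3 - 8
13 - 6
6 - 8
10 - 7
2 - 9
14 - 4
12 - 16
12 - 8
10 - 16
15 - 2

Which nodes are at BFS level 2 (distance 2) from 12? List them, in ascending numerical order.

1, 3, 4, 5, 6, 9, 10, 11, 13, 15

Level 0: 12
Level 1: 2, 7, 8, 14, 16
Level 2: 1, 3, 4, 5, 6, 9, 10, 11, 13, 15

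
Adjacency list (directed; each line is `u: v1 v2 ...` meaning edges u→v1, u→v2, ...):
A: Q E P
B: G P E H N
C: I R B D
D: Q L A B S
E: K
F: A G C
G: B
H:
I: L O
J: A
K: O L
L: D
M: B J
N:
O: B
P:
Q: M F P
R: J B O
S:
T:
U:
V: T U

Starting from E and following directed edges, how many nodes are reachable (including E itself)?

BFS from E visits: E, K, O, L, B, D, G, P, H, N, Q, A, S, M, F, J, C, I, R
Reachable nodes: 19 of 22 total.

19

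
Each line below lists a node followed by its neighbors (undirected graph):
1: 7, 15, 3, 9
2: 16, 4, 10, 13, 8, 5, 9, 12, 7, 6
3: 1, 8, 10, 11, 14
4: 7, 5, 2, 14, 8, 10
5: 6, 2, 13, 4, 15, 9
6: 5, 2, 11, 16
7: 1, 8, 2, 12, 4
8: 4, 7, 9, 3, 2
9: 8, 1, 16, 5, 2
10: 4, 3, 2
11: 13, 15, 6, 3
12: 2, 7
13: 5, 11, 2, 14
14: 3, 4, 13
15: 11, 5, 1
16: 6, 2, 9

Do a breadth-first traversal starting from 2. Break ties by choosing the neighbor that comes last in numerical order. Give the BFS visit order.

2, 16, 13, 12, 10, 9, 8, 7, 6, 5, 4, 14, 11, 3, 1, 15

Visit 2; enqueue 16, 13, 12, 10, 9, 8, 7, 6, 5, 4 → queue [16, 13, 12, 10, 9, 8, 7, 6, 5, 4]
Visit 16 → queue [13, 12, 10, 9, 8, 7, 6, 5, 4]
Visit 13; enqueue 14, 11 → queue [12, 10, 9, 8, 7, 6, 5, 4, 14, 11]
Visit 12 → queue [10, 9, 8, 7, 6, 5, 4, 14, 11]
Visit 10; enqueue 3 → queue [9, 8, 7, 6, 5, 4, 14, 11, 3]
Visit 9; enqueue 1 → queue [8, 7, 6, 5, 4, 14, 11, 3, 1]
Visit 8 → queue [7, 6, 5, 4, 14, 11, 3, 1]
Visit 7 → queue [6, 5, 4, 14, 11, 3, 1]
Visit 6 → queue [5, 4, 14, 11, 3, 1]
Visit 5; enqueue 15 → queue [4, 14, 11, 3, 1, 15]
Visit 4 → queue [14, 11, 3, 1, 15]
Visit 14 → queue [11, 3, 1, 15]
Visit 11 → queue [3, 1, 15]
Visit 3 → queue [1, 15]
Visit 1 → queue [15]
Visit 15 → queue []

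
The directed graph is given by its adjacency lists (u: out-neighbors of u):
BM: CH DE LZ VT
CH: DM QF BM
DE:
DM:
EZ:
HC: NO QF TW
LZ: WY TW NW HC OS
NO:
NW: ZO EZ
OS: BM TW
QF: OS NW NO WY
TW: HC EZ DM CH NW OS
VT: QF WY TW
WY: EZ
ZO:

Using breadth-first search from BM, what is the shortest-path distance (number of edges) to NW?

2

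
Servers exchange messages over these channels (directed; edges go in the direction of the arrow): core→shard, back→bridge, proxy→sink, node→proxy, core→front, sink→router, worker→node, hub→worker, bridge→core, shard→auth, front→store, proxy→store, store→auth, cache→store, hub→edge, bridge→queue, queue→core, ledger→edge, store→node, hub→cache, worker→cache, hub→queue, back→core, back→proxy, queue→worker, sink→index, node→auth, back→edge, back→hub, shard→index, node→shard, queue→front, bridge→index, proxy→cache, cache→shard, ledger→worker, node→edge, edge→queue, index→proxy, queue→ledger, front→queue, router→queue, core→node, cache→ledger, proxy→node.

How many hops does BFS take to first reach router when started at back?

3

Level 0: back
Level 1: bridge, core, edge, hub, proxy
Level 2: cache, front, index, node, queue, shard, sink, store, worker
Level 3: auth, ledger, router
router first appears at level 3.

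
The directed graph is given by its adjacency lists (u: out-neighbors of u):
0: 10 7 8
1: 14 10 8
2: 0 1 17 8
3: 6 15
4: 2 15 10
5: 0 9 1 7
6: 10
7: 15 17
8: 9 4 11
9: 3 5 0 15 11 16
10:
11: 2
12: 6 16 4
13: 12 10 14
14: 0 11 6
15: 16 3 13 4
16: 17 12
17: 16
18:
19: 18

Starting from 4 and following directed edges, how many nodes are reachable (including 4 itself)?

18

BFS from 4 visits: 4, 2, 10, 15, 0, 1, 8, 17, 3, 13, 16, 7, 14, 9, 11, 6, 12, 5
Reachable nodes: 18 of 20 total.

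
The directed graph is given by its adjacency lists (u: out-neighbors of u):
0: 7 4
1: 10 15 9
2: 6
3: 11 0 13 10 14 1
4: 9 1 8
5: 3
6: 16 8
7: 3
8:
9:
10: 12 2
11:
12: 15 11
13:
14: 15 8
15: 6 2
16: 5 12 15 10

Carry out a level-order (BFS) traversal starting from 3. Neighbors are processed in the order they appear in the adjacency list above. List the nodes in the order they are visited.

Visit 3; enqueue 11, 0, 13, 10, 14, 1 → queue [11, 0, 13, 10, 14, 1]
Visit 11 → queue [0, 13, 10, 14, 1]
Visit 0; enqueue 7, 4 → queue [13, 10, 14, 1, 7, 4]
Visit 13 → queue [10, 14, 1, 7, 4]
Visit 10; enqueue 12, 2 → queue [14, 1, 7, 4, 12, 2]
Visit 14; enqueue 15, 8 → queue [1, 7, 4, 12, 2, 15, 8]
Visit 1; enqueue 9 → queue [7, 4, 12, 2, 15, 8, 9]
Visit 7 → queue [4, 12, 2, 15, 8, 9]
Visit 4 → queue [12, 2, 15, 8, 9]
Visit 12 → queue [2, 15, 8, 9]
Visit 2; enqueue 6 → queue [15, 8, 9, 6]
Visit 15 → queue [8, 9, 6]
Visit 8 → queue [9, 6]
Visit 9 → queue [6]
Visit 6; enqueue 16 → queue [16]
Visit 16; enqueue 5 → queue [5]
Visit 5 → queue []

3, 11, 0, 13, 10, 14, 1, 7, 4, 12, 2, 15, 8, 9, 6, 16, 5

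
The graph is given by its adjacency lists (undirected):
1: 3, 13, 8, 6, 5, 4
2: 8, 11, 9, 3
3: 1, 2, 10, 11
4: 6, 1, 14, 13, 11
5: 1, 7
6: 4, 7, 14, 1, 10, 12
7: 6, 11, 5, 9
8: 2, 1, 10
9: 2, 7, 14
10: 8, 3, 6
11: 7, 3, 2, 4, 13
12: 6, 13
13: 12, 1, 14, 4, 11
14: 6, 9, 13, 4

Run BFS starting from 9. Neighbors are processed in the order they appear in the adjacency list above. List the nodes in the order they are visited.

Visit 9; enqueue 2, 7, 14 → queue [2, 7, 14]
Visit 2; enqueue 8, 11, 3 → queue [7, 14, 8, 11, 3]
Visit 7; enqueue 6, 5 → queue [14, 8, 11, 3, 6, 5]
Visit 14; enqueue 13, 4 → queue [8, 11, 3, 6, 5, 13, 4]
Visit 8; enqueue 1, 10 → queue [11, 3, 6, 5, 13, 4, 1, 10]
Visit 11 → queue [3, 6, 5, 13, 4, 1, 10]
Visit 3 → queue [6, 5, 13, 4, 1, 10]
Visit 6; enqueue 12 → queue [5, 13, 4, 1, 10, 12]
Visit 5 → queue [13, 4, 1, 10, 12]
Visit 13 → queue [4, 1, 10, 12]
Visit 4 → queue [1, 10, 12]
Visit 1 → queue [10, 12]
Visit 10 → queue [12]
Visit 12 → queue []

9 → 2 → 7 → 14 → 8 → 11 → 3 → 6 → 5 → 13 → 4 → 1 → 10 → 12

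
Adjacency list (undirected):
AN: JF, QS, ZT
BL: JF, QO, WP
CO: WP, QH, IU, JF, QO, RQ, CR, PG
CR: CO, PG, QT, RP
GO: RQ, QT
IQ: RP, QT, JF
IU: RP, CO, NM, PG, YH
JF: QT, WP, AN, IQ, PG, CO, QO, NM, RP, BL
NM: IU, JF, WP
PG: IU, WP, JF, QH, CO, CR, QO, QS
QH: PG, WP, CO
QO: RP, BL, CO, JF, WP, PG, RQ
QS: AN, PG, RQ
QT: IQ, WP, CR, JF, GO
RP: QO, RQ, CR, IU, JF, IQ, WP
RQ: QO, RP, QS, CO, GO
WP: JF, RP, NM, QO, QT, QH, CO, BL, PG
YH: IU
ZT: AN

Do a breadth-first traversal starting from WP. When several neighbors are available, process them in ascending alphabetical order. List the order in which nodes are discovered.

WP -> BL -> CO -> JF -> NM -> PG -> QH -> QO -> QT -> RP -> CR -> IU -> RQ -> AN -> IQ -> QS -> GO -> YH -> ZT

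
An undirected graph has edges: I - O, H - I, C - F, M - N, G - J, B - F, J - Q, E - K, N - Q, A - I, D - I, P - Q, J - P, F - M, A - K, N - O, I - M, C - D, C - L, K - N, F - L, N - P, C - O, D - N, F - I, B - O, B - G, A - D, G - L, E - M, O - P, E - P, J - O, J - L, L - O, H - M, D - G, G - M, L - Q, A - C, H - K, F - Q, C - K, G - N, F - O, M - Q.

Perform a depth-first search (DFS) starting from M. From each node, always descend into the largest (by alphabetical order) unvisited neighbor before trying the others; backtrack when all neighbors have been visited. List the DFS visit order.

M -> Q -> P -> O -> N -> K -> H -> I -> F -> L -> J -> G -> D -> C -> A -> B -> E

Visit M
M → Q
Q → P
P → O
O → N
N → K
K → H
H → I
I → F
F → L
L → J
J → G
G → D
D → C
C → A
G → B
K → E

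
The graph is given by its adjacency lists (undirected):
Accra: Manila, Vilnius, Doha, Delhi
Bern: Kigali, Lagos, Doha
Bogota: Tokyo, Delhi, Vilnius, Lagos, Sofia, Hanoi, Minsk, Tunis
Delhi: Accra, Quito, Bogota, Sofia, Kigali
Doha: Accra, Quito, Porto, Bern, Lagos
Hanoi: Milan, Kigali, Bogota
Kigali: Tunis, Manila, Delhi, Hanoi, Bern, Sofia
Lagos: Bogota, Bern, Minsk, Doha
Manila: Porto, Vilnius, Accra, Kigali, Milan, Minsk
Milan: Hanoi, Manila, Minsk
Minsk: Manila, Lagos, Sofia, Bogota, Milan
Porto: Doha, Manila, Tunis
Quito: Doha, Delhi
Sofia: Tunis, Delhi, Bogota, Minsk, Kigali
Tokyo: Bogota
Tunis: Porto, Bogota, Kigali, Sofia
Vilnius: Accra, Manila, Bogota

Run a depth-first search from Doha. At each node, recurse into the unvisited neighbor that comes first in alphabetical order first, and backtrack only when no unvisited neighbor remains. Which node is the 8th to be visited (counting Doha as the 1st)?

Visit Doha
Doha → Accra
Accra → Delhi
Delhi → Bogota
Bogota → Hanoi
Hanoi → Kigali
Kigali → Bern
Bern → Lagos
Lagos → Minsk
Minsk → Manila
Manila → Milan
Manila → Porto
Porto → Tunis
Tunis → Sofia
Manila → Vilnius
Bogota → Tokyo
Delhi → Quito

Visit order: Doha, Accra, Delhi, Bogota, Hanoi, Kigali, Bern, Lagos, Minsk, Manila, Milan, Porto, Tunis, Sofia, Vilnius, Tokyo, Quito

Lagos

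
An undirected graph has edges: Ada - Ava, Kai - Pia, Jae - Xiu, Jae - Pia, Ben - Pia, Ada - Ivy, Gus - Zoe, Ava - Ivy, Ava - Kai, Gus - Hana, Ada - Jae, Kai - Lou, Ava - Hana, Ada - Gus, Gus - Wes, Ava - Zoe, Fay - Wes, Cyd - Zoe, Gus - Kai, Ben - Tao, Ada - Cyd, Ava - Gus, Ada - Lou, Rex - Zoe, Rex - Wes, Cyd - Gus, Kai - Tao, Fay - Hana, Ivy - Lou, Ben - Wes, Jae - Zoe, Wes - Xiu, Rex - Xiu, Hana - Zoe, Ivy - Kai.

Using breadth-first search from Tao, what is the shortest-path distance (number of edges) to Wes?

Level 0: Tao
Level 1: Ben, Kai
Level 2: Ava, Gus, Ivy, Lou, Pia, Wes
Level 3: Ada, Cyd, Fay, Hana, Jae, Rex, Xiu, Zoe
Wes first appears at level 2.

2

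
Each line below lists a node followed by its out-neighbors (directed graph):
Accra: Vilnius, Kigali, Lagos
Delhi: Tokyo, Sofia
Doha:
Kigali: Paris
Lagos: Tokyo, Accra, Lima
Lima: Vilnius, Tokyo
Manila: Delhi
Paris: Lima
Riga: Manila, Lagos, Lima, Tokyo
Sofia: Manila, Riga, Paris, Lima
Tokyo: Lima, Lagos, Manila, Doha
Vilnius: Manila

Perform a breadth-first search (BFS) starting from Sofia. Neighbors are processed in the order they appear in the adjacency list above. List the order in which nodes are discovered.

Visit Sofia; enqueue Manila, Riga, Paris, Lima → queue [Manila, Riga, Paris, Lima]
Visit Manila; enqueue Delhi → queue [Riga, Paris, Lima, Delhi]
Visit Riga; enqueue Lagos, Tokyo → queue [Paris, Lima, Delhi, Lagos, Tokyo]
Visit Paris → queue [Lima, Delhi, Lagos, Tokyo]
Visit Lima; enqueue Vilnius → queue [Delhi, Lagos, Tokyo, Vilnius]
Visit Delhi → queue [Lagos, Tokyo, Vilnius]
Visit Lagos; enqueue Accra → queue [Tokyo, Vilnius, Accra]
Visit Tokyo; enqueue Doha → queue [Vilnius, Accra, Doha]
Visit Vilnius → queue [Accra, Doha]
Visit Accra; enqueue Kigali → queue [Doha, Kigali]
Visit Doha → queue [Kigali]
Visit Kigali → queue []

Sofia, Manila, Riga, Paris, Lima, Delhi, Lagos, Tokyo, Vilnius, Accra, Doha, Kigali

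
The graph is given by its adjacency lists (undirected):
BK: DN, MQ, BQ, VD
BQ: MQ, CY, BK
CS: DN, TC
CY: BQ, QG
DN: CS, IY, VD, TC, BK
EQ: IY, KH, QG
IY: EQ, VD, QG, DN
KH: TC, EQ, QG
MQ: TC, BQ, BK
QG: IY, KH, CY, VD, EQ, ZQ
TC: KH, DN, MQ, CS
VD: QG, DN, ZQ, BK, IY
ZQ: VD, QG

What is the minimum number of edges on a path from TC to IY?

Level 0: TC
Level 1: CS, DN, KH, MQ
Level 2: BK, BQ, EQ, IY, QG, VD
Level 3: CY, ZQ
IY first appears at level 2.

2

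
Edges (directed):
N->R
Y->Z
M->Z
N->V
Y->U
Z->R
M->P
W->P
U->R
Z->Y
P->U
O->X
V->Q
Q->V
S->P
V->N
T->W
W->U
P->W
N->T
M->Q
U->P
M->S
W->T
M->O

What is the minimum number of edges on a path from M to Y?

Level 0: M
Level 1: O, P, Q, S, Z
Level 2: R, U, V, W, X, Y
Level 3: N, T
Y first appears at level 2.

2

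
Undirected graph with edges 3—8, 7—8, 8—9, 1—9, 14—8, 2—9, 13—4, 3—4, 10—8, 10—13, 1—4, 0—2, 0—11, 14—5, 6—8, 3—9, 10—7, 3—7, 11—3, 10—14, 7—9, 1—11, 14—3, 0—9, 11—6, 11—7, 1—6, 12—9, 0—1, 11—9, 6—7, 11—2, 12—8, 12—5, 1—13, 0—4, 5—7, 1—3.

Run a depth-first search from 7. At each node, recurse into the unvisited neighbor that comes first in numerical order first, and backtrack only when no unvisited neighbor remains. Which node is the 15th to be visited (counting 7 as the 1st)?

Visit 7
7 → 3
3 → 1
1 → 0
0 → 2
2 → 9
9 → 8
8 → 6
6 → 11
8 → 10
10 → 13
13 → 4
10 → 14
14 → 5
5 → 12

Visit order: 7, 3, 1, 0, 2, 9, 8, 6, 11, 10, 13, 4, 14, 5, 12

12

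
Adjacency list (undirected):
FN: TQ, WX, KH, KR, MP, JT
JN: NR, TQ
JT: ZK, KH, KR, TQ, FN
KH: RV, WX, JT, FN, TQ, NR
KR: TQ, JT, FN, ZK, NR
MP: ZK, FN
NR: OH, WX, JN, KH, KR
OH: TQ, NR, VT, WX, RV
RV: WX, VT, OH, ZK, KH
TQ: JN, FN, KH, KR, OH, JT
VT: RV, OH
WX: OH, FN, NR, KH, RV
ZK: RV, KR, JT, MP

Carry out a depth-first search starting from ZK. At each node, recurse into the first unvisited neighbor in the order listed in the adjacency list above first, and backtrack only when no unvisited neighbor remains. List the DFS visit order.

ZK → RV → WX → OH → TQ → JN → NR → KH → JT → KR → FN → MP → VT

Visit ZK
ZK → RV
RV → WX
WX → OH
OH → TQ
TQ → JN
JN → NR
NR → KH
KH → JT
JT → KR
KR → FN
FN → MP
OH → VT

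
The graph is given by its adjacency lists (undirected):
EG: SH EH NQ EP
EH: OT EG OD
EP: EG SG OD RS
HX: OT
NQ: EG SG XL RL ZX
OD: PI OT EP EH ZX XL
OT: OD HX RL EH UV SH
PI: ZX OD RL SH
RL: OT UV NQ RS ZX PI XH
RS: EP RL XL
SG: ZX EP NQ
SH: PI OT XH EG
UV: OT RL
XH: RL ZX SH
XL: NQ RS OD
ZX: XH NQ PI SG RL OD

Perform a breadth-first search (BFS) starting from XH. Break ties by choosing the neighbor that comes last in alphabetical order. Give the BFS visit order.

XH, ZX, SH, RL, SG, PI, OD, NQ, OT, EG, UV, RS, EP, XL, EH, HX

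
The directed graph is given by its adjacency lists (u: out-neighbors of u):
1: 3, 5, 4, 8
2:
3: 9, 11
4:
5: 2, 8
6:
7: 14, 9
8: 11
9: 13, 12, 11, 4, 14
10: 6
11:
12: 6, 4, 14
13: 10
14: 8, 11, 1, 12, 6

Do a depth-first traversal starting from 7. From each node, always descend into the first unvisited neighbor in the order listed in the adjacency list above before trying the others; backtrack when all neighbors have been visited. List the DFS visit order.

7 14 8 11 1 3 9 13 10 6 12 4 5 2

Visit 7
7 → 14
14 → 8
8 → 11
14 → 1
1 → 3
3 → 9
9 → 13
13 → 10
10 → 6
9 → 12
12 → 4
1 → 5
5 → 2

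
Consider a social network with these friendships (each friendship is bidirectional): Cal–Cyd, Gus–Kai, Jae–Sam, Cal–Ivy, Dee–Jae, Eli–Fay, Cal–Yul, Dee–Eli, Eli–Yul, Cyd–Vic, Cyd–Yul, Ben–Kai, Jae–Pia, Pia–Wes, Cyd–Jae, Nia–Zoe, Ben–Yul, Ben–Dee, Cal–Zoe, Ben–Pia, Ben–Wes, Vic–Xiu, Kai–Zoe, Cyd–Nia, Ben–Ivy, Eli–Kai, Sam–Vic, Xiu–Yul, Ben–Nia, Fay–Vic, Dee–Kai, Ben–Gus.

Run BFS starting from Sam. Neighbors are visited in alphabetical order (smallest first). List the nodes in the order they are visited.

Visit Sam; enqueue Jae, Vic → queue [Jae, Vic]
Visit Jae; enqueue Cyd, Dee, Pia → queue [Vic, Cyd, Dee, Pia]
Visit Vic; enqueue Fay, Xiu → queue [Cyd, Dee, Pia, Fay, Xiu]
Visit Cyd; enqueue Cal, Nia, Yul → queue [Dee, Pia, Fay, Xiu, Cal, Nia, Yul]
Visit Dee; enqueue Ben, Eli, Kai → queue [Pia, Fay, Xiu, Cal, Nia, Yul, Ben, Eli, Kai]
Visit Pia; enqueue Wes → queue [Fay, Xiu, Cal, Nia, Yul, Ben, Eli, Kai, Wes]
Visit Fay → queue [Xiu, Cal, Nia, Yul, Ben, Eli, Kai, Wes]
Visit Xiu → queue [Cal, Nia, Yul, Ben, Eli, Kai, Wes]
Visit Cal; enqueue Ivy, Zoe → queue [Nia, Yul, Ben, Eli, Kai, Wes, Ivy, Zoe]
Visit Nia → queue [Yul, Ben, Eli, Kai, Wes, Ivy, Zoe]
Visit Yul → queue [Ben, Eli, Kai, Wes, Ivy, Zoe]
Visit Ben; enqueue Gus → queue [Eli, Kai, Wes, Ivy, Zoe, Gus]
Visit Eli → queue [Kai, Wes, Ivy, Zoe, Gus]
Visit Kai → queue [Wes, Ivy, Zoe, Gus]
Visit Wes → queue [Ivy, Zoe, Gus]
Visit Ivy → queue [Zoe, Gus]
Visit Zoe → queue [Gus]
Visit Gus → queue []

Sam, Jae, Vic, Cyd, Dee, Pia, Fay, Xiu, Cal, Nia, Yul, Ben, Eli, Kai, Wes, Ivy, Zoe, Gus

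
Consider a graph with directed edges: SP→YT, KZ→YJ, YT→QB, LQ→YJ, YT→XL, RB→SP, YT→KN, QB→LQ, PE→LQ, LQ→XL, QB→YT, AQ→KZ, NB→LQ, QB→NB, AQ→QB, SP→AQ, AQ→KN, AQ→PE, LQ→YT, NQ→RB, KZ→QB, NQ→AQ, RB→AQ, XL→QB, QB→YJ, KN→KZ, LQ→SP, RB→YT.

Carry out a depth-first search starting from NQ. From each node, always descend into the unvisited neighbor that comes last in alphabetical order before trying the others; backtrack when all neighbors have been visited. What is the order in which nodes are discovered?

Visit NQ
NQ → RB
RB → YT
YT → XL
XL → QB
QB → YJ
QB → NB
NB → LQ
LQ → SP
SP → AQ
AQ → PE
AQ → KZ
AQ → KN

NQ → RB → YT → XL → QB → YJ → NB → LQ → SP → AQ → PE → KZ → KN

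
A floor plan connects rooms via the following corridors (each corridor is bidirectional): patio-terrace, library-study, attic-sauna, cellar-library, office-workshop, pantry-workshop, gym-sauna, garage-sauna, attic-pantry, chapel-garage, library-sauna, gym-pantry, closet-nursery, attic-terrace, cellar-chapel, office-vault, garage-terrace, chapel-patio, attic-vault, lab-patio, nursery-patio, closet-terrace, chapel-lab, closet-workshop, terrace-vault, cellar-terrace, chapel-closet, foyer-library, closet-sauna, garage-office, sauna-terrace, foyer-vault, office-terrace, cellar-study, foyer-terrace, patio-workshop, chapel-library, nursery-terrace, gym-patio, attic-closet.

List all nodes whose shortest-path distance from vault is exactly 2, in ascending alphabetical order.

cellar, closet, garage, library, nursery, pantry, patio, sauna, workshop

Level 0: vault
Level 1: attic, foyer, office, terrace
Level 2: cellar, closet, garage, library, nursery, pantry, patio, sauna, workshop
Level 3: chapel, gym, lab, study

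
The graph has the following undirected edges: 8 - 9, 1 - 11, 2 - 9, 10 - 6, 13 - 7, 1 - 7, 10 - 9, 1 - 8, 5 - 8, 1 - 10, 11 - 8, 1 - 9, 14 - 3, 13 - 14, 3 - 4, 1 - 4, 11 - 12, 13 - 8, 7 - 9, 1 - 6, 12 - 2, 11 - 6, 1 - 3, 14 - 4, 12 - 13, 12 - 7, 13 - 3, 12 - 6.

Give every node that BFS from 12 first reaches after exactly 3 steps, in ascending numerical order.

4, 5

Level 0: 12
Level 1: 2, 6, 7, 11, 13
Level 2: 1, 3, 8, 9, 10, 14
Level 3: 4, 5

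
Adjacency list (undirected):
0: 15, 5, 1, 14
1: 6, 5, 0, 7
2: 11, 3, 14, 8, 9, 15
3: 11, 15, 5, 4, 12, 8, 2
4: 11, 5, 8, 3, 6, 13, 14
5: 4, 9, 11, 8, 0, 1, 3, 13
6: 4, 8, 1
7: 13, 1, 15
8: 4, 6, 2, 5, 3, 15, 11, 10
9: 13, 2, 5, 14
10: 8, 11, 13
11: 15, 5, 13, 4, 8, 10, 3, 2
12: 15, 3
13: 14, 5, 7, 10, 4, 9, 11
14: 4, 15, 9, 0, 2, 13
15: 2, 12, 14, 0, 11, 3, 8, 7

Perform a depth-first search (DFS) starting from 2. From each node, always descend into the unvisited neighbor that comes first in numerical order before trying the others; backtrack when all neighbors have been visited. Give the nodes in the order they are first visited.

Visit 2
2 → 3
3 → 4
4 → 5
5 → 0
0 → 1
1 → 6
6 → 8
8 → 10
10 → 11
11 → 13
13 → 7
7 → 15
15 → 12
15 → 14
14 → 9

2, 3, 4, 5, 0, 1, 6, 8, 10, 11, 13, 7, 15, 12, 14, 9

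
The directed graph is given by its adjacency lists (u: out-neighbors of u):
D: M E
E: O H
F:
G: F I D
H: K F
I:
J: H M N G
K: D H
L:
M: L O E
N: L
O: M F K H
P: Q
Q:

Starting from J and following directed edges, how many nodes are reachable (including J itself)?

BFS from J visits: J, G, H, M, N, D, F, I, K, E, L, O
Reachable nodes: 12 of 14 total.

12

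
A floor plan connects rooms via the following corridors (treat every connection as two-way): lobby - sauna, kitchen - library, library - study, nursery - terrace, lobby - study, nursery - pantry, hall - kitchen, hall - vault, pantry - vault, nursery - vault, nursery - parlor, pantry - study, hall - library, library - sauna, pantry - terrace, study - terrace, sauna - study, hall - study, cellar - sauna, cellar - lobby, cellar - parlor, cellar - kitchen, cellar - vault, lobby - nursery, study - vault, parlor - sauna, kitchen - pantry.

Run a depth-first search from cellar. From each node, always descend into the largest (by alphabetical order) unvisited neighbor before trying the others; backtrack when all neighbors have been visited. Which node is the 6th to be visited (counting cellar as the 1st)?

Visit cellar
cellar → vault
vault → study
study → terrace
terrace → pantry
pantry → nursery
nursery → parlor
parlor → sauna
sauna → lobby
sauna → library
library → kitchen
kitchen → hall

Visit order: cellar, vault, study, terrace, pantry, nursery, parlor, sauna, lobby, library, kitchen, hall

nursery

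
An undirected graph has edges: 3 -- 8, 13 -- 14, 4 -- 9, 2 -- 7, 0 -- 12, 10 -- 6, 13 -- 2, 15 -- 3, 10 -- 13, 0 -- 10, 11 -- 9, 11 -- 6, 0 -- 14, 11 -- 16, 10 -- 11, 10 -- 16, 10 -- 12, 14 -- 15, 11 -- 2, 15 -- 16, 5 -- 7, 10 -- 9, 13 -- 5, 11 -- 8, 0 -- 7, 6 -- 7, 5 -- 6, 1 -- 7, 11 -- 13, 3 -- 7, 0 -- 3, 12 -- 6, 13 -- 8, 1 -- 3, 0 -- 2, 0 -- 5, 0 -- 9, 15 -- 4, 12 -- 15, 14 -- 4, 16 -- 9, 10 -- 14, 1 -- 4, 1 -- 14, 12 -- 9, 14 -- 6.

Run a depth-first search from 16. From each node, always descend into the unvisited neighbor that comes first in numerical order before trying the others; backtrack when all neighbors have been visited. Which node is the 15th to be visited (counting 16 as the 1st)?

Visit 16
16 → 9
9 → 0
0 → 2
2 → 7
7 → 1
1 → 3
3 → 8
8 → 11
11 → 6
6 → 5
5 → 13
13 → 10
10 → 12
12 → 15
15 → 4
4 → 14

Visit order: 16, 9, 0, 2, 7, 1, 3, 8, 11, 6, 5, 13, 10, 12, 15, 4, 14

15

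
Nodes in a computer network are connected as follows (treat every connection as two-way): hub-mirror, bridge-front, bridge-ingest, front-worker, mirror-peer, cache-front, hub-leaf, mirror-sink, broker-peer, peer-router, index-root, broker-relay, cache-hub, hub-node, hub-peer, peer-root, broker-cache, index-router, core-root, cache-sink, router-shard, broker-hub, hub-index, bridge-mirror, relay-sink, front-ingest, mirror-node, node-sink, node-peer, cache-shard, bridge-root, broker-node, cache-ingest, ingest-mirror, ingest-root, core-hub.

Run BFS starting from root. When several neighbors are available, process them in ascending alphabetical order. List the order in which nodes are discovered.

root → bridge → core → index → ingest → peer → front → mirror → hub → router → cache → broker → node → worker → sink → leaf → shard → relay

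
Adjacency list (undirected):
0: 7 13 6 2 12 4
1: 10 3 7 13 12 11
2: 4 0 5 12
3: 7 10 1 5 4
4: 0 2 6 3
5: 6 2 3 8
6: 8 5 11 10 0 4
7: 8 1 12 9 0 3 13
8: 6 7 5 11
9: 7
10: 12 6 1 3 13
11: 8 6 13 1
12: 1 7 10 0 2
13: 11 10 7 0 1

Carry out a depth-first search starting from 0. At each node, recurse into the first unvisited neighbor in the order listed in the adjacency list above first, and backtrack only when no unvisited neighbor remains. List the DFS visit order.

0, 7, 8, 6, 5, 2, 4, 3, 10, 12, 1, 13, 11, 9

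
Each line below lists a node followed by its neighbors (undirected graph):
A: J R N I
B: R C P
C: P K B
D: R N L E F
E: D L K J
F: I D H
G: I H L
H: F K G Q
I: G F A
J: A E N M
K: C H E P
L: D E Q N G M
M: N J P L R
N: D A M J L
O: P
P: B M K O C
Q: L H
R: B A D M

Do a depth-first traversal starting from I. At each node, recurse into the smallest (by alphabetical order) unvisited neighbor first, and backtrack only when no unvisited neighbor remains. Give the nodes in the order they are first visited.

I, A, J, E, D, F, H, G, L, M, N, P, B, C, K, R, O, Q

Visit I
I → A
A → J
J → E
E → D
D → F
F → H
H → G
G → L
L → M
M → N
M → P
P → B
B → C
C → K
B → R
P → O
L → Q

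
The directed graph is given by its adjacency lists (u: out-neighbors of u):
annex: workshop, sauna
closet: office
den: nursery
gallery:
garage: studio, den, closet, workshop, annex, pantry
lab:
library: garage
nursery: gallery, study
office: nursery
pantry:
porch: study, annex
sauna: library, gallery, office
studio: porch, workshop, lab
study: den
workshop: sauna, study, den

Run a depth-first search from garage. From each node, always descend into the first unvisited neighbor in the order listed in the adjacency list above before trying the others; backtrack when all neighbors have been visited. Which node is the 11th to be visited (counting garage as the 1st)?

Visit garage
garage → studio
studio → porch
porch → study
study → den
den → nursery
nursery → gallery
porch → annex
annex → workshop
workshop → sauna
sauna → library
sauna → office
studio → lab
garage → closet
garage → pantry

Visit order: garage, studio, porch, study, den, nursery, gallery, annex, workshop, sauna, library, office, lab, closet, pantry

library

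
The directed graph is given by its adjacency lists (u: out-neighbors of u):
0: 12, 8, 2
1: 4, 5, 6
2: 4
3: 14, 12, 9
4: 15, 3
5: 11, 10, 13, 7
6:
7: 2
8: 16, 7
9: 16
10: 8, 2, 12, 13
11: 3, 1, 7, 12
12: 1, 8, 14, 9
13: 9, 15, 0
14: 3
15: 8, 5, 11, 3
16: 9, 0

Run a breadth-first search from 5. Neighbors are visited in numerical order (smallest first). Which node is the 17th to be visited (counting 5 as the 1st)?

6

Visit 5; enqueue 7, 10, 11, 13 → queue [7, 10, 11, 13]
Visit 7; enqueue 2 → queue [10, 11, 13, 2]
Visit 10; enqueue 8, 12 → queue [11, 13, 2, 8, 12]
Visit 11; enqueue 1, 3 → queue [13, 2, 8, 12, 1, 3]
Visit 13; enqueue 0, 9, 15 → queue [2, 8, 12, 1, 3, 0, 9, 15]
Visit 2; enqueue 4 → queue [8, 12, 1, 3, 0, 9, 15, 4]
Visit 8; enqueue 16 → queue [12, 1, 3, 0, 9, 15, 4, 16]
Visit 12; enqueue 14 → queue [1, 3, 0, 9, 15, 4, 16, 14]
Visit 1; enqueue 6 → queue [3, 0, 9, 15, 4, 16, 14, 6]
Visit 3 → queue [0, 9, 15, 4, 16, 14, 6]
Visit 0 → queue [9, 15, 4, 16, 14, 6]
Visit 9 → queue [15, 4, 16, 14, 6]
Visit 15 → queue [4, 16, 14, 6]
Visit 4 → queue [16, 14, 6]
Visit 16 → queue [14, 6]
Visit 14 → queue [6]
Visit 6 → queue []

Visit order: 5, 7, 10, 11, 13, 2, 8, 12, 1, 3, 0, 9, 15, 4, 16, 14, 6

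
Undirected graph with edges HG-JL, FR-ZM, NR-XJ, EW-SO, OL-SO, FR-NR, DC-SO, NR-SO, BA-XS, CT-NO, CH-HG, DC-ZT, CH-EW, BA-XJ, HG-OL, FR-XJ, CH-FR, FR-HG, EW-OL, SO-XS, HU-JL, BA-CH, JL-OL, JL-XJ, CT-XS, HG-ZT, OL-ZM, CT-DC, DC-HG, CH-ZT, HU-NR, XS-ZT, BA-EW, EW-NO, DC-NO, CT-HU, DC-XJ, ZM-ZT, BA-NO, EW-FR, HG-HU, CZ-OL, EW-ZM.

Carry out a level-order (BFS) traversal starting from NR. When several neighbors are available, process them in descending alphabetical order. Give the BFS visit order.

Visit NR; enqueue XJ, SO, HU, FR → queue [XJ, SO, HU, FR]
Visit XJ; enqueue JL, DC, BA → queue [SO, HU, FR, JL, DC, BA]
Visit SO; enqueue XS, OL, EW → queue [HU, FR, JL, DC, BA, XS, OL, EW]
Visit HU; enqueue HG, CT → queue [FR, JL, DC, BA, XS, OL, EW, HG, CT]
Visit FR; enqueue ZM, CH → queue [JL, DC, BA, XS, OL, EW, HG, CT, ZM, CH]
Visit JL → queue [DC, BA, XS, OL, EW, HG, CT, ZM, CH]
Visit DC; enqueue ZT, NO → queue [BA, XS, OL, EW, HG, CT, ZM, CH, ZT, NO]
Visit BA → queue [XS, OL, EW, HG, CT, ZM, CH, ZT, NO]
Visit XS → queue [OL, EW, HG, CT, ZM, CH, ZT, NO]
Visit OL; enqueue CZ → queue [EW, HG, CT, ZM, CH, ZT, NO, CZ]
Visit EW → queue [HG, CT, ZM, CH, ZT, NO, CZ]
Visit HG → queue [CT, ZM, CH, ZT, NO, CZ]
Visit CT → queue [ZM, CH, ZT, NO, CZ]
Visit ZM → queue [CH, ZT, NO, CZ]
Visit CH → queue [ZT, NO, CZ]
Visit ZT → queue [NO, CZ]
Visit NO → queue [CZ]
Visit CZ → queue []

NR, XJ, SO, HU, FR, JL, DC, BA, XS, OL, EW, HG, CT, ZM, CH, ZT, NO, CZ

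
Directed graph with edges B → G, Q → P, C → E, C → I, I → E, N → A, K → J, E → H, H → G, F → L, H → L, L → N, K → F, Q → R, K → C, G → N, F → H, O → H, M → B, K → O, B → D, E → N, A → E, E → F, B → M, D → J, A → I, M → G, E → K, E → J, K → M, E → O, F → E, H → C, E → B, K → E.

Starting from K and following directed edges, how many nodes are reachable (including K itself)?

15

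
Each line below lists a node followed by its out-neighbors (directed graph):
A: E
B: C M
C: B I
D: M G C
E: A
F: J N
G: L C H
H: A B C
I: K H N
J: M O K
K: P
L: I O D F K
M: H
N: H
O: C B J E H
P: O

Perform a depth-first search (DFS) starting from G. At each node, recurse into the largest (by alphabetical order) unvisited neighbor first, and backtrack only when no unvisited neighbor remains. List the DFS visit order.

G, L, O, J, M, H, C, I, N, K, P, B, A, E, F, D

Visit G
G → L
L → O
O → J
J → M
M → H
H → C
C → I
I → N
I → K
K → P
C → B
H → A
A → E
L → F
L → D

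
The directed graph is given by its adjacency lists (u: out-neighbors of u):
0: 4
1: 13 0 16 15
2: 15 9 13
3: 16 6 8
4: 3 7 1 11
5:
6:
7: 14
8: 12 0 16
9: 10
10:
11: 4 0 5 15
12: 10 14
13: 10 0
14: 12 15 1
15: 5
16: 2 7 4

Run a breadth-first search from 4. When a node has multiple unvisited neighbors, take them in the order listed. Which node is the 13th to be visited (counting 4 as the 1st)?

5

Visit 4; enqueue 3, 7, 1, 11 → queue [3, 7, 1, 11]
Visit 3; enqueue 16, 6, 8 → queue [7, 1, 11, 16, 6, 8]
Visit 7; enqueue 14 → queue [1, 11, 16, 6, 8, 14]
Visit 1; enqueue 13, 0, 15 → queue [11, 16, 6, 8, 14, 13, 0, 15]
Visit 11; enqueue 5 → queue [16, 6, 8, 14, 13, 0, 15, 5]
Visit 16; enqueue 2 → queue [6, 8, 14, 13, 0, 15, 5, 2]
Visit 6 → queue [8, 14, 13, 0, 15, 5, 2]
Visit 8; enqueue 12 → queue [14, 13, 0, 15, 5, 2, 12]
Visit 14 → queue [13, 0, 15, 5, 2, 12]
Visit 13; enqueue 10 → queue [0, 15, 5, 2, 12, 10]
Visit 0 → queue [15, 5, 2, 12, 10]
Visit 15 → queue [5, 2, 12, 10]
Visit 5 → queue [2, 12, 10]
Visit 2; enqueue 9 → queue [12, 10, 9]
Visit 12 → queue [10, 9]
Visit 10 → queue [9]
Visit 9 → queue []

Visit order: 4, 3, 7, 1, 11, 16, 6, 8, 14, 13, 0, 15, 5, 2, 12, 10, 9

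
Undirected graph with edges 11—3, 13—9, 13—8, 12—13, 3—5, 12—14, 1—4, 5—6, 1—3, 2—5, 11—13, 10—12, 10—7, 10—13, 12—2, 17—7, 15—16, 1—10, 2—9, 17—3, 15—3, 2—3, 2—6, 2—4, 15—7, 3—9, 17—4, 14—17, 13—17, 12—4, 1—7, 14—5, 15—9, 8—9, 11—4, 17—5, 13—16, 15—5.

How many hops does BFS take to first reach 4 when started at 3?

2

Level 0: 3
Level 1: 1, 2, 5, 9, 11, 15, 17
Level 2: 4, 6, 7, 8, 10, 12, 13, 14, 16
4 first appears at level 2.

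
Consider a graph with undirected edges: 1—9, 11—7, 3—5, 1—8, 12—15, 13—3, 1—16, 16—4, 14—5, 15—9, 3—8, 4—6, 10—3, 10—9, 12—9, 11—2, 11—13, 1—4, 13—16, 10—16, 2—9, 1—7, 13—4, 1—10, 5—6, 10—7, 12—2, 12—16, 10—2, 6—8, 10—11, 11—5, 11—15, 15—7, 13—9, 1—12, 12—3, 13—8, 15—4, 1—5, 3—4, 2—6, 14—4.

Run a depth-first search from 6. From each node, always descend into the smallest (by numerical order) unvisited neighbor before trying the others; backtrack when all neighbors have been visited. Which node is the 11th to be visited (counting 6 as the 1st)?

Visit 6
6 → 2
2 → 9
9 → 1
1 → 4
4 → 3
3 → 5
5 → 11
11 → 7
7 → 10
10 → 16
16 → 12
12 → 15
16 → 13
13 → 8
5 → 14

Visit order: 6, 2, 9, 1, 4, 3, 5, 11, 7, 10, 16, 12, 15, 13, 8, 14

16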